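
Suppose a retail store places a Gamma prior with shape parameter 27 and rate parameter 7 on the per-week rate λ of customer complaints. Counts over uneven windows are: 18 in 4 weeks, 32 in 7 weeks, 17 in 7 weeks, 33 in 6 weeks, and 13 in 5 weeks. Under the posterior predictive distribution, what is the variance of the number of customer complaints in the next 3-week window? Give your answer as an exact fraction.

Total count: 18 + 32 + 17 + 33 + 13 = 113.
Total exposure: 4 + 7 + 7 + 6 + 5 = 29 weeks.
Gamma(α, β) with Poisson data over total exposure Σt gives posterior Gamma(α+Σx, β+Σt) = Gamma(140, 36).
The posterior predictive for a window of length T is Negative Binomial with variance T·α'·(β'+T)/β'² = 3·140·39/1296 = 455/36.

455/36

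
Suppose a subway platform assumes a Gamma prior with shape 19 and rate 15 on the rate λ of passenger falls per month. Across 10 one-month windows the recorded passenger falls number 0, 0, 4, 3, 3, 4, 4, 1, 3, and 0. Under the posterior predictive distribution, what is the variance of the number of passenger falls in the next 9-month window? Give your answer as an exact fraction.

12546/625

Total count: 0 + 0 + 4 + 3 + 3 + 4 + 4 + 1 + 3 + 0 = 22.
Total exposure: 10 months.
By Gamma–Poisson conjugacy, the posterior is Gamma(α + Σx, β + Σt) = Gamma(19 + 22, 15 + 10) = Gamma(41, 25).
The posterior predictive for a window of length T is Negative Binomial with variance T·α'·(β'+T)/β'² = 9·41·34/625 = 12546/625.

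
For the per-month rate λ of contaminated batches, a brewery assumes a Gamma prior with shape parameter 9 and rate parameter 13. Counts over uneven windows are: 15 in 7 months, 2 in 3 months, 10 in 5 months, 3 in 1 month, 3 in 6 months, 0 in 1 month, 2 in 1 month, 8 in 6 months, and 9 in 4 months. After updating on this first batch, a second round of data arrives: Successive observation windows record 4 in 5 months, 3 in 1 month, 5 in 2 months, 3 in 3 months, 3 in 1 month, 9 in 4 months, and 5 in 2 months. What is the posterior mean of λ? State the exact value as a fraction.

Total count: 15 + 2 + 10 + 3 + 3 + 0 + 2 + 8 + 9 = 52.
Total exposure: 7 + 3 + 5 + 1 + 6 + 1 + 1 + 6 + 4 = 34 months.
After the first batch: Gamma(9 + 52, 13 + 34) = Gamma(61, 47).
Total count: 4 + 3 + 5 + 3 + 3 + 9 + 5 = 32.
Total exposure: 5 + 1 + 2 + 3 + 1 + 4 + 2 = 18 months.
After the second batch: Gamma(61 + 32, 47 + 18) = Gamma(93, 65).
Posterior mean = α'/β' = 93/65.

93/65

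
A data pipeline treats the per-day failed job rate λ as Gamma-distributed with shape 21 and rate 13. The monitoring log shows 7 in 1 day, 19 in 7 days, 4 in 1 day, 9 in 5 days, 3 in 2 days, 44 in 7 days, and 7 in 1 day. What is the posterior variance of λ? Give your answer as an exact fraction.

Total count: 7 + 19 + 4 + 9 + 3 + 44 + 7 = 93.
Total exposure: 1 + 7 + 1 + 5 + 2 + 7 + 1 = 24 days.
Gamma(α, β) with Poisson data over total exposure Σt gives posterior Gamma(α+Σx, β+Σt) = Gamma(114, 37).
Posterior variance = α'/β'² = 114/1369.

114/1369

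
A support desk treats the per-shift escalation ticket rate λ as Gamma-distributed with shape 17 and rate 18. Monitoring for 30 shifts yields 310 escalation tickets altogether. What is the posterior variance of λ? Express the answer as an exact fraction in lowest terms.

109/768

Total count 310 over total exposure 30 shifts.
Posterior: α' = 17 + 310 = 327, β' = 18 + 30 = 48.
Posterior variance = α'/β'² = 327/2304 = 109/768.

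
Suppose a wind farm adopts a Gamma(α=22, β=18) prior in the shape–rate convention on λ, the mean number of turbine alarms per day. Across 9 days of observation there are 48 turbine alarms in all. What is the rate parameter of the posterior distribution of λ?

27

Total count 48 over total exposure 9 days.
The Gamma prior is conjugate for the Poisson rate, so λ | data ~ Gamma(22+48, 18+9) = Gamma(70, 27).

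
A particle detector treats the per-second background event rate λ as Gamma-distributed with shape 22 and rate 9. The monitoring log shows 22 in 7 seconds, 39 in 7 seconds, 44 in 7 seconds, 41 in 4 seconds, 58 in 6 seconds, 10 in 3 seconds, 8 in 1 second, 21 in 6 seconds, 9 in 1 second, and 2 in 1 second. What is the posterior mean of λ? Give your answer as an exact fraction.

69/13

Total count: 22 + 39 + 44 + 41 + 58 + 10 + 8 + 21 + 9 + 2 = 254.
Total exposure: 7 + 7 + 7 + 4 + 6 + 3 + 1 + 6 + 1 + 1 = 43 seconds.
Gamma(α, β) with Poisson data over total exposure Σt gives posterior Gamma(α+Σx, β+Σt) = Gamma(276, 52).
Posterior mean = α'/β' = 276/52 = 69/13.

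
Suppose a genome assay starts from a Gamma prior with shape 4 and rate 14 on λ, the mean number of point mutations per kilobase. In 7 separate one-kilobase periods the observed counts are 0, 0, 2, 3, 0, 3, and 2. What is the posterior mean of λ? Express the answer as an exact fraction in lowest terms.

2/3

Total count: 0 + 0 + 2 + 3 + 0 + 3 + 2 = 10.
Total exposure: 7 kilobases.
Posterior: α' = 4 + 10 = 14, β' = 14 + 7 = 21.
Posterior mean = α'/β' = 14/21 = 2/3.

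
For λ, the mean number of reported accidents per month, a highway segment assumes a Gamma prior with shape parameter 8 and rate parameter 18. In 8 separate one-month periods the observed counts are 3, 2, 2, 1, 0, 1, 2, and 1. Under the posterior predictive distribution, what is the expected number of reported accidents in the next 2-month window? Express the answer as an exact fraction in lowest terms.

20/13

Total count: 3 + 2 + 2 + 1 + 0 + 1 + 2 + 1 = 12.
Total exposure: 8 months.
By Gamma–Poisson conjugacy, the posterior is Gamma(α + Σx, β + Σt) = Gamma(8 + 12, 18 + 8) = Gamma(20, 26).
Predictive mean over a 2-month window = T·E[λ|data] = 2·20/26 = 20/13.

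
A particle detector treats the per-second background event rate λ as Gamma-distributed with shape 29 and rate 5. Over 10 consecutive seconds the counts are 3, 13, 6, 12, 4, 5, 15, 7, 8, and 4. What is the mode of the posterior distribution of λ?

7

Total count: 3 + 13 + 6 + 12 + 4 + 5 + 15 + 7 + 8 + 4 = 77.
Total exposure: 10 seconds.
Posterior: α' = 29 + 77 = 106, β' = 5 + 10 = 15.
Posterior mode = (α'−1)/β' = 105/15 = 7.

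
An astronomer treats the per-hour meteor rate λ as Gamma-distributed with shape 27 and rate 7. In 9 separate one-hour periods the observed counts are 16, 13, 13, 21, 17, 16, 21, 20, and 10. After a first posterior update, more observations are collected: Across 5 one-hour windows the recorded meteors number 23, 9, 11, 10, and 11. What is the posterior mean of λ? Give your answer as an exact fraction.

Total count: 16 + 13 + 13 + 21 + 17 + 16 + 21 + 20 + 10 = 147.
Total exposure: 9 hours.
After the first batch: Gamma(27 + 147, 7 + 9) = Gamma(174, 16).
Total count: 23 + 9 + 11 + 10 + 11 = 64.
Total exposure: 5 hours.
After the second batch: Gamma(174 + 64, 16 + 5) = Gamma(238, 21).
Posterior mean = α'/β' = 238/21 = 34/3.

34/3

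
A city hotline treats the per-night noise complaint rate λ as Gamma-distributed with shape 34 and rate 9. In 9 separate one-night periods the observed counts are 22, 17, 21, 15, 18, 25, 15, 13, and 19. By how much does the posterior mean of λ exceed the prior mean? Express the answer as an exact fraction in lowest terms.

Total count: 22 + 17 + 21 + 15 + 18 + 25 + 15 + 13 + 19 = 165.
Total exposure: 9 nights.
Posterior: α' = 34 + 165 = 199, β' = 9 + 9 = 18.
Posterior mean = 199/18 = 199/18; prior mean = 34/9 = 34/9. Difference = 199/18 − 34/9 = 131/18.

131/18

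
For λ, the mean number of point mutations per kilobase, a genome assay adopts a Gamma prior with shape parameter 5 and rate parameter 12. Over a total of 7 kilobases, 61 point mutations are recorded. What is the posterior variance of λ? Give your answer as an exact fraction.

66/361

Total count 61 over total exposure 7 kilobases.
Conjugate update: add total count to the shape and total exposure to the rate, giving Gamma(66, 19).
Posterior variance = α'/β'² = 66/361.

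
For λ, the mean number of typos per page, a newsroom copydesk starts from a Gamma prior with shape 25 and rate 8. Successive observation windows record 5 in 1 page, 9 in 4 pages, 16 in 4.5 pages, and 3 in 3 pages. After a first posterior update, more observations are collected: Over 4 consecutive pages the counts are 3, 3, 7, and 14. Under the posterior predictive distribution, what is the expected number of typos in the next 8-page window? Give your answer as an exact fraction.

1360/49

Total count: 5 + 9 + 16 + 3 = 33.
Total exposure: 1 + 4 + 4.5 + 3 = 12.5 pages.
After the first batch: Gamma(25 + 33, 8 + 12.5) = Gamma(58, 41/2).
Total count: 3 + 3 + 7 + 14 = 27.
Total exposure: 4 pages.
After the second batch: Gamma(58 + 27, 41/2 + 4) = Gamma(85, 49/2).
Predictive mean over an 8-page window = T·E[λ|data] = 8·85/(49/2) = 1360/49.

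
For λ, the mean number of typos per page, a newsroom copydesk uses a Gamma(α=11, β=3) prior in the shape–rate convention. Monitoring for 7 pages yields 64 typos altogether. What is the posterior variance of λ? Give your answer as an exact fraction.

3/4

Total count 64 over total exposure 7 pages.
By Gamma–Poisson conjugacy, the posterior is Gamma(α + Σx, β + Σt) = Gamma(11 + 64, 3 + 7) = Gamma(75, 10).
Posterior variance = α'/β'² = 75/100 = 3/4.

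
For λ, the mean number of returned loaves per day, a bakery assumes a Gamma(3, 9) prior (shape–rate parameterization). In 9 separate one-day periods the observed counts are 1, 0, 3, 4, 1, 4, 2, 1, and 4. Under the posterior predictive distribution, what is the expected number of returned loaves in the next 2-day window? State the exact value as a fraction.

Total count: 1 + 0 + 3 + 4 + 1 + 4 + 2 + 1 + 4 = 20.
Total exposure: 9 days.
Conjugate update: add total count to the shape and total exposure to the rate, giving Gamma(23, 18).
Predictive mean over a 2-day window = T·E[λ|data] = 2·23/18 = 23/9.

23/9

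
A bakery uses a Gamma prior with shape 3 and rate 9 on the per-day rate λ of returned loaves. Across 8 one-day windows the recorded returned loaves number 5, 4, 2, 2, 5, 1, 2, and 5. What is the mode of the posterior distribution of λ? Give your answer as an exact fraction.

28/17

Total count: 5 + 4 + 2 + 2 + 5 + 1 + 2 + 5 = 26.
Total exposure: 8 days.
Posterior: α' = 3 + 26 = 29, β' = 9 + 8 = 17.
Posterior mode = (α'−1)/β' = 28/17.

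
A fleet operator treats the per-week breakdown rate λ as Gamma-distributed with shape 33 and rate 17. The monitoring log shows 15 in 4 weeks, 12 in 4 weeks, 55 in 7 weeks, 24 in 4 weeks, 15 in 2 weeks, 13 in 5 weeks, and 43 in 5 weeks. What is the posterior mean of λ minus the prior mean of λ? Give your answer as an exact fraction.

331/136

Total count: 15 + 12 + 55 + 24 + 15 + 13 + 43 = 177.
Total exposure: 4 + 4 + 7 + 4 + 2 + 5 + 5 = 31 weeks.
Conjugate update: add total count to the shape and total exposure to the rate, giving Gamma(210, 48).
Posterior mean = 210/48 = 35/8; prior mean = 33/17 = 33/17. Difference = 35/8 − 33/17 = 331/136.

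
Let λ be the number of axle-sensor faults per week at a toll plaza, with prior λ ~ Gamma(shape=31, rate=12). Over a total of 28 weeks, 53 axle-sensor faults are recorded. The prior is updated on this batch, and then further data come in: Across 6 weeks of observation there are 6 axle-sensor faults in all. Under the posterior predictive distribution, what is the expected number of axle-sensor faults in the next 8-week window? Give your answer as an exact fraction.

Total count 53 over total exposure 28 weeks.
After the first batch: Gamma(31 + 53, 12 + 28) = Gamma(84, 40).
Total count 6 over total exposure 6 weeks.
After the second batch: Gamma(84 + 6, 40 + 6) = Gamma(90, 46).
Predictive mean over an 8-week window = T·E[λ|data] = 8·90/46 = 360/23.

360/23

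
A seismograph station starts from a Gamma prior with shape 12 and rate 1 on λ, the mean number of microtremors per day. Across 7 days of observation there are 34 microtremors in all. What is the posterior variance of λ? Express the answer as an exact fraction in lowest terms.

Total count 34 over total exposure 7 days.
By Gamma–Poisson conjugacy, the posterior is Gamma(α + Σx, β + Σt) = Gamma(12 + 34, 1 + 7) = Gamma(46, 8).
Posterior variance = α'/β'² = 46/64 = 23/32.

23/32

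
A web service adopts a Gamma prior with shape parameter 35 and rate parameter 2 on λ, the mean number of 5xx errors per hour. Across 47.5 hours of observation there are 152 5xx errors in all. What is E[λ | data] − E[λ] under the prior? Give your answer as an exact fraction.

Total count 152 over total exposure 47.5 hours.
The Gamma prior is conjugate for the Poisson rate, so λ | data ~ Gamma(35+152, 2+47.5) = Gamma(187, 99/2).
Posterior mean = 187/(99/2) = 34/9; prior mean = 35/2 = 35/2. Difference = 34/9 − 35/2 = -247/18.

-247/18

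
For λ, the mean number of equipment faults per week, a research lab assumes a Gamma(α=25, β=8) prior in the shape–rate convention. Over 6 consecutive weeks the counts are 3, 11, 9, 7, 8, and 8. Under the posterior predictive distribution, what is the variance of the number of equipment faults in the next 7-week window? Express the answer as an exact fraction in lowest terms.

213/4

Total count: 3 + 11 + 9 + 7 + 8 + 8 = 46.
Total exposure: 6 weeks.
Conjugate update: add total count to the shape and total exposure to the rate, giving Gamma(71, 14).
The posterior predictive for a window of length T is Negative Binomial with variance T·α'·(β'+T)/β'² = 7·71·21/196 = 213/4.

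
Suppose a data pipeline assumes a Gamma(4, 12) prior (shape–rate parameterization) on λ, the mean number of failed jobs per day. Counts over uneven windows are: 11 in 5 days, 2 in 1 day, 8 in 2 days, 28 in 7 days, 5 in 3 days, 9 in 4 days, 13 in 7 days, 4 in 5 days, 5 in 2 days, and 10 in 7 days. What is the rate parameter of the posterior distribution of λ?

Total count: 11 + 2 + 8 + 28 + 5 + 9 + 13 + 4 + 5 + 10 = 95.
Total exposure: 5 + 1 + 2 + 7 + 3 + 4 + 7 + 5 + 2 + 7 = 43 days.
Gamma(α, β) with Poisson data over total exposure Σt gives posterior Gamma(α+Σx, β+Σt) = Gamma(99, 55).

55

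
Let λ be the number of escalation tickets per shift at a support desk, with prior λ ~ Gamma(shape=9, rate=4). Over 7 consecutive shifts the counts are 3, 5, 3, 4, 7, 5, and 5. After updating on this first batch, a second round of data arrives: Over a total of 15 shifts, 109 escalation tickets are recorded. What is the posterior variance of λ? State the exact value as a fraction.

Total count: 3 + 5 + 3 + 4 + 7 + 5 + 5 = 32.
Total exposure: 7 shifts.
After the first batch: Gamma(9 + 32, 4 + 7) = Gamma(41, 11).
Total count 109 over total exposure 15 shifts.
After the second batch: Gamma(41 + 109, 11 + 15) = Gamma(150, 26).
Posterior variance = α'/β'² = 150/676 = 75/338.

75/338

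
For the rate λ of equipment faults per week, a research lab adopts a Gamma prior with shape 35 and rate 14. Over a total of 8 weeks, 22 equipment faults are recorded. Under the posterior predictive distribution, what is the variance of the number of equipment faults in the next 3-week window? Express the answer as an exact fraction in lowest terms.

Total count 22 over total exposure 8 weeks.
By Gamma–Poisson conjugacy, the posterior is Gamma(α + Σx, β + Σt) = Gamma(35 + 22, 14 + 8) = Gamma(57, 22).
The posterior predictive for a window of length T is Negative Binomial with variance T·α'·(β'+T)/β'² = 3·57·25/484 = 4275/484.

4275/484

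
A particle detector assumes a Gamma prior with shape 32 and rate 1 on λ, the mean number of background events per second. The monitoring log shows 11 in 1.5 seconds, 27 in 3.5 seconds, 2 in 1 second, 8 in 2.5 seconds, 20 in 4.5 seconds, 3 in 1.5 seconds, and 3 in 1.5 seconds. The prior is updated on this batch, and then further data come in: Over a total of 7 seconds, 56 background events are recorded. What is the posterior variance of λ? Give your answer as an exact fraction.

9/32

Total count: 11 + 27 + 2 + 8 + 20 + 3 + 3 = 74.
Total exposure: 1.5 + 3.5 + 1 + 2.5 + 4.5 + 1.5 + 1.5 = 16 seconds.
After the first batch: Gamma(32 + 74, 1 + 16) = Gamma(106, 17).
Total count 56 over total exposure 7 seconds.
After the second batch: Gamma(106 + 56, 17 + 7) = Gamma(162, 24).
Posterior variance = α'/β'² = 162/576 = 9/32.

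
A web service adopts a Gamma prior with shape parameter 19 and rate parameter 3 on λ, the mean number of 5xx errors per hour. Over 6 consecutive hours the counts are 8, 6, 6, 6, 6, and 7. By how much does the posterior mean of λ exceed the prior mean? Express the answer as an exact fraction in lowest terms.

Total count: 8 + 6 + 6 + 6 + 6 + 7 = 39.
Total exposure: 6 hours.
The Gamma prior is conjugate for the Poisson rate, so λ | data ~ Gamma(19+39, 3+6) = Gamma(58, 9).
Posterior mean = 58/9 = 58/9; prior mean = 19/3 = 19/3. Difference = 58/9 − 19/3 = 1/9.

1/9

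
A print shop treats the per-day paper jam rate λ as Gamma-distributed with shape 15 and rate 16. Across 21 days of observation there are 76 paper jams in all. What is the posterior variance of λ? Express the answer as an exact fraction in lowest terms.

91/1369

Total count 76 over total exposure 21 days.
Posterior: α' = 15 + 76 = 91, β' = 16 + 21 = 37.
Posterior variance = α'/β'² = 91/1369.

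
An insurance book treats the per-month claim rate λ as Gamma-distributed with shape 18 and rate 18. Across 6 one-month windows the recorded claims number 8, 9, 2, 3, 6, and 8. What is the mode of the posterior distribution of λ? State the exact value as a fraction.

Total count: 8 + 9 + 2 + 3 + 6 + 8 = 36.
Total exposure: 6 months.
The Gamma prior is conjugate for the Poisson rate, so λ | data ~ Gamma(18+36, 18+6) = Gamma(54, 24).
Posterior mode = (α'−1)/β' = 53/24.

53/24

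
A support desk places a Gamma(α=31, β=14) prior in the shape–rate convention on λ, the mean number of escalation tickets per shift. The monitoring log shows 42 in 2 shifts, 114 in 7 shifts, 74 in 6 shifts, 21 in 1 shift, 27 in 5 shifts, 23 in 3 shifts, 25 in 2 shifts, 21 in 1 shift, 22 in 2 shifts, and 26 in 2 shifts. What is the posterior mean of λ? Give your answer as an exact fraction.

142/15

Total count: 42 + 114 + 74 + 21 + 27 + 23 + 25 + 21 + 22 + 26 = 395.
Total exposure: 2 + 7 + 6 + 1 + 5 + 3 + 2 + 1 + 2 + 2 = 31 shifts.
Gamma(α, β) with Poisson data over total exposure Σt gives posterior Gamma(α+Σx, β+Σt) = Gamma(426, 45).
Posterior mean = α'/β' = 426/45 = 142/15.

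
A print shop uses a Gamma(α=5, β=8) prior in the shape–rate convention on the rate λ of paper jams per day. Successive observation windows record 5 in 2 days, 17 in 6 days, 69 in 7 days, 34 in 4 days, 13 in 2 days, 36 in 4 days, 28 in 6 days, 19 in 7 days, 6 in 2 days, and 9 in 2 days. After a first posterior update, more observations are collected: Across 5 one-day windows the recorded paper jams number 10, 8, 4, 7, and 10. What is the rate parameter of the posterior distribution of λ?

Total count: 5 + 17 + 69 + 34 + 13 + 36 + 28 + 19 + 6 + 9 = 236.
Total exposure: 2 + 6 + 7 + 4 + 2 + 4 + 6 + 7 + 2 + 2 = 42 days.
After the first batch: Gamma(5 + 236, 8 + 42) = Gamma(241, 50).
Total count: 10 + 8 + 4 + 7 + 10 = 39.
Total exposure: 5 days.
After the second batch: Gamma(241 + 39, 50 + 5) = Gamma(280, 55).

55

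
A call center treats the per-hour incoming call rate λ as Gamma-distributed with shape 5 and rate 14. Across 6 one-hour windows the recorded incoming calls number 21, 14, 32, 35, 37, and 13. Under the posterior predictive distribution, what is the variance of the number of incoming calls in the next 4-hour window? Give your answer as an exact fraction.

942/25

Total count: 21 + 14 + 32 + 35 + 37 + 13 = 152.
Total exposure: 6 hours.
The Gamma prior is conjugate for the Poisson rate, so λ | data ~ Gamma(5+152, 14+6) = Gamma(157, 20).
The posterior predictive for a window of length T is Negative Binomial with variance T·α'·(β'+T)/β'² = 4·157·24/400 = 942/25.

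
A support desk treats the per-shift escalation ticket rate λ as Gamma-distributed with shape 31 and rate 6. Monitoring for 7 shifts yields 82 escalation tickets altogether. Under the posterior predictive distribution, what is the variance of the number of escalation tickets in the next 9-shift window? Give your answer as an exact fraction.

Total count 82 over total exposure 7 shifts.
Posterior: α' = 31 + 82 = 113, β' = 6 + 7 = 13.
The posterior predictive for a window of length T is Negative Binomial with variance T·α'·(β'+T)/β'² = 9·113·22/169 = 22374/169.

22374/169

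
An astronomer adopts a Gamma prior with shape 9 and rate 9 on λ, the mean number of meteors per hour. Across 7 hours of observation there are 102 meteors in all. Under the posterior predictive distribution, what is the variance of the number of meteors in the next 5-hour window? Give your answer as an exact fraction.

Total count 102 over total exposure 7 hours.
Posterior: α' = 9 + 102 = 111, β' = 9 + 7 = 16.
The posterior predictive for a window of length T is Negative Binomial with variance T·α'·(β'+T)/β'² = 5·111·21/256 = 11655/256.

11655/256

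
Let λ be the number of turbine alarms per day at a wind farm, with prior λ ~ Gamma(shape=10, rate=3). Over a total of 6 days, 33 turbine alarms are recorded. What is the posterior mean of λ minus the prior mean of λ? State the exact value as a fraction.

Total count 33 over total exposure 6 days.
The Gamma prior is conjugate for the Poisson rate, so λ | data ~ Gamma(10+33, 3+6) = Gamma(43, 9).
Posterior mean = 43/9 = 43/9; prior mean = 10/3 = 10/3. Difference = 43/9 − 10/3 = 13/9.

13/9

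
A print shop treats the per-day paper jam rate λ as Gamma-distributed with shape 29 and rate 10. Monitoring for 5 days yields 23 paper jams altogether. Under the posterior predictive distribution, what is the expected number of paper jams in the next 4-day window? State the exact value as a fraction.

Total count 23 over total exposure 5 days.
The Gamma prior is conjugate for the Poisson rate, so λ | data ~ Gamma(29+23, 10+5) = Gamma(52, 15).
Predictive mean over a 4-day window = T·E[λ|data] = 4·52/15 = 208/15.

208/15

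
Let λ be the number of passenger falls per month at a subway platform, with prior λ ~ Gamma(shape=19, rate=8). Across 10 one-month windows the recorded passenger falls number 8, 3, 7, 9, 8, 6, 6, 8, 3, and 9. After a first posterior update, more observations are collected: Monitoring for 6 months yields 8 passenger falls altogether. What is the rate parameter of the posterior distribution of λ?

Total count: 8 + 3 + 7 + 9 + 8 + 6 + 6 + 8 + 3 + 9 = 67.
Total exposure: 10 months.
After the first batch: Gamma(19 + 67, 8 + 10) = Gamma(86, 18).
Total count 8 over total exposure 6 months.
After the second batch: Gamma(86 + 8, 18 + 6) = Gamma(94, 24).

24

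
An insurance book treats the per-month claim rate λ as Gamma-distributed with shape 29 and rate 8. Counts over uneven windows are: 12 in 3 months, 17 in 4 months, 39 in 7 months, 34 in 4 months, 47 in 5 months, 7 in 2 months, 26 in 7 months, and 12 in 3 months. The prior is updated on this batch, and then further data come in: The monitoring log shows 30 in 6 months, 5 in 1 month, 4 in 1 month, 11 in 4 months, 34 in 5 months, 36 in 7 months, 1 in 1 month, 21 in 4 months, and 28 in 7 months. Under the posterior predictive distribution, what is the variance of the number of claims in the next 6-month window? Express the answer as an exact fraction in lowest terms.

Total count: 12 + 17 + 39 + 34 + 47 + 7 + 26 + 12 = 194.
Total exposure: 3 + 4 + 7 + 4 + 5 + 2 + 7 + 3 = 35 months.
After the first batch: Gamma(29 + 194, 8 + 35) = Gamma(223, 43).
Total count: 30 + 5 + 4 + 11 + 34 + 36 + 1 + 21 + 28 = 170.
Total exposure: 6 + 1 + 1 + 4 + 5 + 7 + 1 + 4 + 7 = 36 months.
After the second batch: Gamma(223 + 170, 43 + 36) = Gamma(393, 79).
The posterior predictive for a window of length T is Negative Binomial with variance T·α'·(β'+T)/β'² = 6·393·85/6241 = 200430/6241.

200430/6241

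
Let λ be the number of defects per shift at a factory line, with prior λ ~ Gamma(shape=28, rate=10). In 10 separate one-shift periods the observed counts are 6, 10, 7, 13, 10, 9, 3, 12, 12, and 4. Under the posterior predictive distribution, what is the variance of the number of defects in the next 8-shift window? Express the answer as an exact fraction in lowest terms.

Total count: 6 + 10 + 7 + 13 + 10 + 9 + 3 + 12 + 12 + 4 = 86.
Total exposure: 10 shifts.
The Gamma prior is conjugate for the Poisson rate, so λ | data ~ Gamma(28+86, 10+10) = Gamma(114, 20).
The posterior predictive for a window of length T is Negative Binomial with variance T·α'·(β'+T)/β'² = 8·114·28/400 = 1596/25.

1596/25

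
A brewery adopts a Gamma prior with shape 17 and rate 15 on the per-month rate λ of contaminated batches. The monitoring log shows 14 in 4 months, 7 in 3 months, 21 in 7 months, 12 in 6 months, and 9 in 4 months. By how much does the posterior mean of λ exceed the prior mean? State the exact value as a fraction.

179/195

Total count: 14 + 7 + 21 + 12 + 9 = 63.
Total exposure: 4 + 3 + 7 + 6 + 4 = 24 months.
Conjugate update: add total count to the shape and total exposure to the rate, giving Gamma(80, 39).
Posterior mean = 80/39 = 80/39; prior mean = 17/15 = 17/15. Difference = 80/39 − 17/15 = 179/195.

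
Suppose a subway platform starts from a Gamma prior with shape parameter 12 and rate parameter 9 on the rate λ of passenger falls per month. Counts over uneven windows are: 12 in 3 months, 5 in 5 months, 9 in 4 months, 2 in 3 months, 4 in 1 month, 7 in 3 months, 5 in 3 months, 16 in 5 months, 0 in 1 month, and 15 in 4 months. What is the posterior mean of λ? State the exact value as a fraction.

87/41

Total count: 12 + 5 + 9 + 2 + 4 + 7 + 5 + 16 + 0 + 15 = 75.
Total exposure: 3 + 5 + 4 + 3 + 1 + 3 + 3 + 5 + 1 + 4 = 32 months.
By Gamma–Poisson conjugacy, the posterior is Gamma(α + Σx, β + Σt) = Gamma(12 + 75, 9 + 32) = Gamma(87, 41).
Posterior mean = α'/β' = 87/41.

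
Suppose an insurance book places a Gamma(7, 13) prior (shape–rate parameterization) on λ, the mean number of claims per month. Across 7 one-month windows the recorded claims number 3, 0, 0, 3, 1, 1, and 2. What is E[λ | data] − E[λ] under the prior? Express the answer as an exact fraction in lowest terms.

81/260

Total count: 3 + 0 + 0 + 3 + 1 + 1 + 2 = 10.
Total exposure: 7 months.
Posterior: α' = 7 + 10 = 17, β' = 13 + 7 = 20.
Posterior mean = 17/20 = 17/20; prior mean = 7/13 = 7/13. Difference = 17/20 − 7/13 = 81/260.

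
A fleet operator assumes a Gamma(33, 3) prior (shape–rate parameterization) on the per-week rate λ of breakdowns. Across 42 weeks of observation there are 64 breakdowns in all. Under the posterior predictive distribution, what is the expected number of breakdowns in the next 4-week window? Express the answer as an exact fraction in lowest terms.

Total count 64 over total exposure 42 weeks.
Posterior: α' = 33 + 64 = 97, β' = 3 + 42 = 45.
Predictive mean over a 4-week window = T·E[λ|data] = 4·97/45 = 388/45.

388/45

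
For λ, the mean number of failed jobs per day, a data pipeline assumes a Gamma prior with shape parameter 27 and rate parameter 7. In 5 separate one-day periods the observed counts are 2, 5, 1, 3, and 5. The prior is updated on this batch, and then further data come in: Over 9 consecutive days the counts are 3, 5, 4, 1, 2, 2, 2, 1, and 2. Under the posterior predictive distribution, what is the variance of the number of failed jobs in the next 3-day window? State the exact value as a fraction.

Total count: 2 + 5 + 1 + 3 + 5 = 16.
Total exposure: 5 days.
After the first batch: Gamma(27 + 16, 7 + 5) = Gamma(43, 12).
Total count: 3 + 5 + 4 + 1 + 2 + 2 + 2 + 1 + 2 = 22.
Total exposure: 9 days.
After the second batch: Gamma(43 + 22, 12 + 9) = Gamma(65, 21).
The posterior predictive for a window of length T is Negative Binomial with variance T·α'·(β'+T)/β'² = 3·65·24/441 = 520/49.

520/49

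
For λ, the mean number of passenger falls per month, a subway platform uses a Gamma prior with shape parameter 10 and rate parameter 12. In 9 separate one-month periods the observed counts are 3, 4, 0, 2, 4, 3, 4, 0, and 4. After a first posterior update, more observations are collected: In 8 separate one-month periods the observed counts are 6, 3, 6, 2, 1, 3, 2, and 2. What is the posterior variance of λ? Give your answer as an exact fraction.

Total count: 3 + 4 + 0 + 2 + 4 + 3 + 4 + 0 + 4 = 24.
Total exposure: 9 months.
After the first batch: Gamma(10 + 24, 12 + 9) = Gamma(34, 21).
Total count: 6 + 3 + 6 + 2 + 1 + 3 + 2 + 2 = 25.
Total exposure: 8 months.
After the second batch: Gamma(34 + 25, 21 + 8) = Gamma(59, 29).
Posterior variance = α'/β'² = 59/841.

59/841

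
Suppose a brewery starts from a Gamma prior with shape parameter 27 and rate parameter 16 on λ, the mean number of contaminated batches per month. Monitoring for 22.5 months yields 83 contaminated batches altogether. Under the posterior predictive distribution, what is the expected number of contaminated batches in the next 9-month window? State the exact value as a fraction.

180/7

Total count 83 over total exposure 22.5 months.
Conjugate update: add total count to the shape and total exposure to the rate, giving Gamma(110, 77/2).
Predictive mean over a 9-month window = T·E[λ|data] = 9·110/(77/2) = 180/7.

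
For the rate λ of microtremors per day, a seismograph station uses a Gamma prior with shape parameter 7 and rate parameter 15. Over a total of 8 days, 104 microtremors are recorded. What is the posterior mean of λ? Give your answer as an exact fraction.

Total count 104 over total exposure 8 days.
Gamma(α, β) with Poisson data over total exposure Σt gives posterior Gamma(α+Σx, β+Σt) = Gamma(111, 23).
Posterior mean = α'/β' = 111/23.

111/23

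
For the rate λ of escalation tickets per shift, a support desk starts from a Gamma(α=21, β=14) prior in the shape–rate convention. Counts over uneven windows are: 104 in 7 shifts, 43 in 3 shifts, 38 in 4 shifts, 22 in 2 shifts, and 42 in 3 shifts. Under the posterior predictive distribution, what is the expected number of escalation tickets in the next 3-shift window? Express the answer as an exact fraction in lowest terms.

270/11

Total count: 104 + 43 + 38 + 22 + 42 = 249.
Total exposure: 7 + 3 + 4 + 2 + 3 = 19 shifts.
Gamma(α, β) with Poisson data over total exposure Σt gives posterior Gamma(α+Σx, β+Σt) = Gamma(270, 33).
Predictive mean over a 3-shift window = T·E[λ|data] = 3·270/33 = 270/11.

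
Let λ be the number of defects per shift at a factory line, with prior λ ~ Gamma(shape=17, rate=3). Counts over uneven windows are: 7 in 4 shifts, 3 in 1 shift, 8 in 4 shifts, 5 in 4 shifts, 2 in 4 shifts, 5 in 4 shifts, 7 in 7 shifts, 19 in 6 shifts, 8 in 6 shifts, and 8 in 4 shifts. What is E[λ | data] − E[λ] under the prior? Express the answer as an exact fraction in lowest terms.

Total count: 7 + 3 + 8 + 5 + 2 + 5 + 7 + 19 + 8 + 8 = 72.
Total exposure: 4 + 1 + 4 + 4 + 4 + 4 + 7 + 6 + 6 + 4 = 44 shifts.
Conjugate update: add total count to the shape and total exposure to the rate, giving Gamma(89, 47).
Posterior mean = 89/47 = 89/47; prior mean = 17/3 = 17/3. Difference = 89/47 − 17/3 = -532/141.

-532/141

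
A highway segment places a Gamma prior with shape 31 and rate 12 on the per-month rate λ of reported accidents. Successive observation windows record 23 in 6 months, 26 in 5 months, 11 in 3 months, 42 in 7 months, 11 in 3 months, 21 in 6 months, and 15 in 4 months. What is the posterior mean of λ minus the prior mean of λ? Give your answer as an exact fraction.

Total count: 23 + 26 + 11 + 42 + 11 + 21 + 15 = 149.
Total exposure: 6 + 5 + 3 + 7 + 3 + 6 + 4 = 34 months.
Posterior: α' = 31 + 149 = 180, β' = 12 + 34 = 46.
Posterior mean = 180/46 = 90/23; prior mean = 31/12 = 31/12. Difference = 90/23 − 31/12 = 367/276.

367/276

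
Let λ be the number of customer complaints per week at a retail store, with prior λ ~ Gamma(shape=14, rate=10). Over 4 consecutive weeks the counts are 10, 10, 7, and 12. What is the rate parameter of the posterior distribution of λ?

14

Total count: 10 + 10 + 7 + 12 = 39.
Total exposure: 4 weeks.
By Gamma–Poisson conjugacy, the posterior is Gamma(α + Σx, β + Σt) = Gamma(14 + 39, 10 + 4) = Gamma(53, 14).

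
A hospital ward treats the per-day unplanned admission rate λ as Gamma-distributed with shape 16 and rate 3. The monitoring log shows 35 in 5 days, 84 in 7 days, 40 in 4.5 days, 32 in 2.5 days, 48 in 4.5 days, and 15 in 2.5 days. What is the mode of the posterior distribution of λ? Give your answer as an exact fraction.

269/29

Total count: 35 + 84 + 40 + 32 + 48 + 15 = 254.
Total exposure: 5 + 7 + 4.5 + 2.5 + 4.5 + 2.5 = 26 days.
The Gamma prior is conjugate for the Poisson rate, so λ | data ~ Gamma(16+254, 3+26) = Gamma(270, 29).
Posterior mode = (α'−1)/β' = 269/29.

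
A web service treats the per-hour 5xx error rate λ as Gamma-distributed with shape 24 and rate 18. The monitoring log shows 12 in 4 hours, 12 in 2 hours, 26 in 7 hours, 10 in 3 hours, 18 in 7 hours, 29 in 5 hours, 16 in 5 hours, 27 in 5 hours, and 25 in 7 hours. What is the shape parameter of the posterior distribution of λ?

199

Total count: 12 + 12 + 26 + 10 + 18 + 29 + 16 + 27 + 25 = 175.
Total exposure: 4 + 2 + 7 + 3 + 7 + 5 + 5 + 5 + 7 = 45 hours.
Posterior: α' = 24 + 175 = 199, β' = 18 + 45 = 63.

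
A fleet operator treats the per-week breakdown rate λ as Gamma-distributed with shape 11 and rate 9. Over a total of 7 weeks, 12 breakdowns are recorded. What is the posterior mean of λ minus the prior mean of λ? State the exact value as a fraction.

Total count 12 over total exposure 7 weeks.
By Gamma–Poisson conjugacy, the posterior is Gamma(α + Σx, β + Σt) = Gamma(11 + 12, 9 + 7) = Gamma(23, 16).
Posterior mean = 23/16 = 23/16; prior mean = 11/9 = 11/9. Difference = 23/16 − 11/9 = 31/144.

31/144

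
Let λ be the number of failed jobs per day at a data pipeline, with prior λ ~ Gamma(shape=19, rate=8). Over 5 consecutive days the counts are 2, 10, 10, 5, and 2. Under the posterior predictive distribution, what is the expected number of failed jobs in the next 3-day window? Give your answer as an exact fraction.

144/13

Total count: 2 + 10 + 10 + 5 + 2 = 29.
Total exposure: 5 days.
The Gamma prior is conjugate for the Poisson rate, so λ | data ~ Gamma(19+29, 8+5) = Gamma(48, 13).
Predictive mean over a 3-day window = T·E[λ|data] = 3·48/13 = 144/13.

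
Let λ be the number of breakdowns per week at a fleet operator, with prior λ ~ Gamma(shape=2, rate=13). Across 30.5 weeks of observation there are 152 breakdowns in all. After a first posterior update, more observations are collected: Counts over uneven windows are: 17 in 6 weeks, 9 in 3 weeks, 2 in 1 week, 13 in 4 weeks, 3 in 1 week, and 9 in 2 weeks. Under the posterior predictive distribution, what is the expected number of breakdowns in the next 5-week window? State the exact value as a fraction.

Total count 152 over total exposure 30.5 weeks.
After the first batch: Gamma(2 + 152, 13 + 30.5) = Gamma(154, 87/2).
Total count: 17 + 9 + 2 + 13 + 3 + 9 = 53.
Total exposure: 6 + 3 + 1 + 4 + 1 + 2 = 17 weeks.
After the second batch: Gamma(154 + 53, 87/2 + 17) = Gamma(207, 121/2).
Predictive mean over a 5-week window = T·E[λ|data] = 5·207/(121/2) = 2070/121.

2070/121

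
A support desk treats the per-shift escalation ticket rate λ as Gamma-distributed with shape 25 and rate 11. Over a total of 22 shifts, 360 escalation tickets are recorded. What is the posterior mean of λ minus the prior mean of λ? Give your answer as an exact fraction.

310/33

Total count 360 over total exposure 22 shifts.
Conjugate update: add total count to the shape and total exposure to the rate, giving Gamma(385, 33).
Posterior mean = 385/33 = 35/3; prior mean = 25/11 = 25/11. Difference = 35/3 − 25/11 = 310/33.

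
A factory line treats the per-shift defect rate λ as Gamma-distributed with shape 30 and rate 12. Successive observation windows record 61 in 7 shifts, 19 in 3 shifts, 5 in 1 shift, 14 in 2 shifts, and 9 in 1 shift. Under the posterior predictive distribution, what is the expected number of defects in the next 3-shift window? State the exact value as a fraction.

Total count: 61 + 19 + 5 + 14 + 9 = 108.
Total exposure: 7 + 3 + 1 + 2 + 1 = 14 shifts.
Gamma(α, β) with Poisson data over total exposure Σt gives posterior Gamma(α+Σx, β+Σt) = Gamma(138, 26).
Predictive mean over a 3-shift window = T·E[λ|data] = 3·138/26 = 207/13.

207/13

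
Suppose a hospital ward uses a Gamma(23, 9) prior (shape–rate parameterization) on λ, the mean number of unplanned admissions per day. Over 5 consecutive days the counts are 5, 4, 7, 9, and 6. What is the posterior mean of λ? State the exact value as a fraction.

Total count: 5 + 4 + 7 + 9 + 6 = 31.
Total exposure: 5 days.
Conjugate update: add total count to the shape and total exposure to the rate, giving Gamma(54, 14).
Posterior mean = α'/β' = 54/14 = 27/7.

27/7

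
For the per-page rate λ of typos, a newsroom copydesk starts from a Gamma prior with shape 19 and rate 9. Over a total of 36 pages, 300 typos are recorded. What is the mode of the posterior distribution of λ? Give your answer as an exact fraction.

106/15

Total count 300 over total exposure 36 pages.
By Gamma–Poisson conjugacy, the posterior is Gamma(α + Σx, β + Σt) = Gamma(19 + 300, 9 + 36) = Gamma(319, 45).
Posterior mode = (α'−1)/β' = 318/45 = 106/15.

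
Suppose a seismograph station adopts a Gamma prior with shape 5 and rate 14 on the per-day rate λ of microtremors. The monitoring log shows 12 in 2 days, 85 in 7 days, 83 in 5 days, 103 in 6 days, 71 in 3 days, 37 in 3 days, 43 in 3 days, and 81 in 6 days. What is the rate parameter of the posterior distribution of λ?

Total count: 12 + 85 + 83 + 103 + 71 + 37 + 43 + 81 = 515.
Total exposure: 2 + 7 + 5 + 6 + 3 + 3 + 3 + 6 = 35 days.
By Gamma–Poisson conjugacy, the posterior is Gamma(α + Σx, β + Σt) = Gamma(5 + 515, 14 + 35) = Gamma(520, 49).

49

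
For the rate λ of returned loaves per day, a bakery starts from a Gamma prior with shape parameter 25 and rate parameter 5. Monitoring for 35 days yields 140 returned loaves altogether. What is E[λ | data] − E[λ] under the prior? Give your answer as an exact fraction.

Total count 140 over total exposure 35 days.
The Gamma prior is conjugate for the Poisson rate, so λ | data ~ Gamma(25+140, 5+35) = Gamma(165, 40).
Posterior mean = 165/40 = 33/8; prior mean = 25/5 = 5. Difference = 33/8 − 5 = -7/8.

-7/8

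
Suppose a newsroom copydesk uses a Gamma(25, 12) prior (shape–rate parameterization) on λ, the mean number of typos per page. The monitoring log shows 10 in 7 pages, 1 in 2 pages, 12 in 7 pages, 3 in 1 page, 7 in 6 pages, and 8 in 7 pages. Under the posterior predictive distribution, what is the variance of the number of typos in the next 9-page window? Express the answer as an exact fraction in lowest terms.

1683/98

Total count: 10 + 1 + 12 + 3 + 7 + 8 = 41.
Total exposure: 7 + 2 + 7 + 1 + 6 + 7 = 30 pages.
Gamma(α, β) with Poisson data over total exposure Σt gives posterior Gamma(α+Σx, β+Σt) = Gamma(66, 42).
The posterior predictive for a window of length T is Negative Binomial with variance T·α'·(β'+T)/β'² = 9·66·51/1764 = 1683/98.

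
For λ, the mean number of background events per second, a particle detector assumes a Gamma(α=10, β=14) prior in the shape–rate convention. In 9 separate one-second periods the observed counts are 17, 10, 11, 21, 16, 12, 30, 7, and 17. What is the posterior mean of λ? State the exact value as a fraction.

151/23

Total count: 17 + 10 + 11 + 21 + 16 + 12 + 30 + 7 + 17 = 141.
Total exposure: 9 seconds.
Gamma(α, β) with Poisson data over total exposure Σt gives posterior Gamma(α+Σx, β+Σt) = Gamma(151, 23).
Posterior mean = α'/β' = 151/23.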